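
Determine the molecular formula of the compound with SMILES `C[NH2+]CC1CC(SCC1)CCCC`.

Heavy atoms from the SMILES: 11 C, 1 N, 1 S.
Implicit hydrogens by atom environment:
  7 × C: 2 H each → 14
  2 × C: 3 H each → 6
  2 × C: 1 H each → 2
  1 × N (charge +1): 2 H
  1 × S: no H
  Total hydrogens = 24.
Net charge +1.
Molecular formula: C11H24NS+

C11H24NS+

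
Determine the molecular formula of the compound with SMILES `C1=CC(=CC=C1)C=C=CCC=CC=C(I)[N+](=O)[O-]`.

C14H12INO2

Heavy atoms from the SMILES: 14 C, 1 I, 1 N, 2 O.
Implicit hydrogens by atom environment:
  5 × C: 1 H each → 5
  5 × C (aromatic): 1 H each → 5
  2 × C: no H
  1 × C: 2 H
  1 × C (aromatic): no H
  1 × I: no H
  1 × N (charge +1): no H
  1 × O: no H
  1 × O (charge -1): no H
  Total hydrogens = 12.
Molecular formula: C14H12INO2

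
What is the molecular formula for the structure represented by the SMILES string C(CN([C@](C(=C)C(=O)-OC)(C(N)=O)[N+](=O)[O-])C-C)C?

C11H19N3O5

Heavy atoms from the SMILES: 11 C, 3 N, 5 O.
Implicit hydrogens by atom environment:
  4 × C: 2 H each → 8
  4 × C: no H
  4 × O: no H
  3 × C: 3 H each → 9
  1 × N: 2 H
  1 × N: no H
  1 × N (charge +1): no H
  1 × O (charge -1): no H
  Total hydrogens = 19.
Molecular formula: C11H19N3O5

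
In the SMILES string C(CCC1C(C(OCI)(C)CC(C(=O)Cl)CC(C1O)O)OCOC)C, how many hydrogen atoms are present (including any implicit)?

30

Hydrogens are implicit in SMILES; fill each atom to its normal valence:
  7 × C: 2 H each → 14
  5 × C: 1 H each → 5
  4 × O: no H
  3 × C: 3 H each → 9
  2 × C: no H
  2 × O: 1 H each → 2
  1 × Cl: no H
  1 × I: no H
  Total hydrogens = 30.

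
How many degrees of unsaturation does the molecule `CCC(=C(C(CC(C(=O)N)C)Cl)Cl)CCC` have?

2

Molecular formula from the SMILES: C12H21Cl2NO.
DoU = (2C + 2 + N − H − X)/2 = (2·12 + 2 + 1 − 21 − 2)/2 = 4/2 = 2.
(Structurally: 0 ring(s) + 2 π bond(s) = 2.)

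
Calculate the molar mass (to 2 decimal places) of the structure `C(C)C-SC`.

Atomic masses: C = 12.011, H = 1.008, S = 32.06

90.18

Molecular formula: C4H10S.
M = 4×12.011 + 10×1.008 + 1×32.06 = 90.18 g/mol.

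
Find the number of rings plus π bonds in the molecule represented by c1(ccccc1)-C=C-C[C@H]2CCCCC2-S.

6

Molecular formula from the SMILES: C15H20S.
DoU = (2C + 2 + N − H − X)/2 = (2·15 + 2 + 0 − 20 − 0)/2 = 12/2 = 6.
(Structurally: 2 ring(s) + 4 π bond(s) = 6.)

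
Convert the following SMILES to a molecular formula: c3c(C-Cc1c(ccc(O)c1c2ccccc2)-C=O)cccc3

Heavy atoms from the SMILES: 21 C, 2 O.
Implicit hydrogens by atom environment:
  12 × C (aromatic): 1 H each → 12
  6 × C (aromatic): no H
  2 × C: 2 H each → 4
  1 × C: 1 H
  1 × O: 1 H
  1 × O: no H
  Total hydrogens = 18.
Molecular formula: C21H18O2

C21H18O2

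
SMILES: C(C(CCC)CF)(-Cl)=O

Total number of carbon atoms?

The symbol for carbon appears 6 times in the SMILES. (Cl is a single chlorine, not C + l.)

6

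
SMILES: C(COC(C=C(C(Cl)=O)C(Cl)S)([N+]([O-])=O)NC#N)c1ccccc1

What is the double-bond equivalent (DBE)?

9

Molecular formula from the SMILES: C14H13Cl2N3O4S.
DoU = (2C + 2 + N − H − X)/2 = (2·14 + 2 + 3 − 13 − 2)/2 = 18/2 = 9.
(Structurally: 1 ring(s) + 8 π bond(s) = 9.)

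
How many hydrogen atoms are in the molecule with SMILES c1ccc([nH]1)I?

4

Hydrogens are implicit in SMILES; fill each atom to its normal valence:
  3 × C (aromatic): 1 H each → 3
  1 × C (aromatic): no H
  1 × I: no H
  1 × N (aromatic): 1 H
  Total hydrogens = 4.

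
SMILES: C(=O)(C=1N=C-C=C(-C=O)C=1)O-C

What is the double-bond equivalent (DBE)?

Molecular formula from the SMILES: C8H7NO3.
DoU = (2C + 2 + N − H − X)/2 = (2·8 + 2 + 1 − 7 − 0)/2 = 12/2 = 6.
(Structurally: 1 ring(s) + 5 π bond(s) = 6.)

6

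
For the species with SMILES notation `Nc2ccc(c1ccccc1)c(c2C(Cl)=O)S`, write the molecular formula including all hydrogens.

Heavy atoms from the SMILES: 13 C, 1 Cl, 1 N, 1 O, 1 S.
Implicit hydrogens by atom environment:
  7 × C (aromatic): 1 H each → 7
  5 × C (aromatic): no H
  1 × C: no H
  1 × Cl: no H
  1 × N: 2 H
  1 × O: no H
  1 × S: 1 H
  Total hydrogens = 10.
Molecular formula: C13H10ClNOS

C13H10ClNOS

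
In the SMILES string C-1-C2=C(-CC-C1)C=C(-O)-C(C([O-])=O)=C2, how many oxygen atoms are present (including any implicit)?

3

The symbol for oxygen appears 3 times in the SMILES.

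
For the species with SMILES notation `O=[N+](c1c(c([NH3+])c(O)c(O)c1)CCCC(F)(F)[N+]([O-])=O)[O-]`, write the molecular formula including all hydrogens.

C10H12F2N3O6+

Heavy atoms from the SMILES: 10 C, 2 F, 3 N, 6 O.
Implicit hydrogens by atom environment:
  5 × C (aromatic): no H
  3 × C: 2 H each → 6
  2 × F: no H
  2 × N (charge +1): no H
  2 × O: 1 H each → 2
  2 × O: no H
  2 × O (charge -1): no H
  1 × C (aromatic): 1 H
  1 × C: no H
  1 × N (charge +1): 3 H
  Total hydrogens = 12.
Net charge +1.
Molecular formula: C10H12F2N3O6+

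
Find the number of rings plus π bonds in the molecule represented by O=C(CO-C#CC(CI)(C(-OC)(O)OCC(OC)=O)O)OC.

Molecular formula from the SMILES: C12H17IO9.
DoU = (2C + 2 + N − H − X)/2 = (2·12 + 2 + 0 − 17 − 1)/2 = 8/2 = 4.
(Structurally: 0 ring(s) + 4 π bond(s) = 4.)

4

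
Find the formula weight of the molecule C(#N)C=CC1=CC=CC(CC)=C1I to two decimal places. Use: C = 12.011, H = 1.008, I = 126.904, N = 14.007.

Molecular formula: C11H10IN.
M = 11×12.011 + 10×1.008 + 1×126.904 + 1×14.007 = 283.11 g/mol.

283.11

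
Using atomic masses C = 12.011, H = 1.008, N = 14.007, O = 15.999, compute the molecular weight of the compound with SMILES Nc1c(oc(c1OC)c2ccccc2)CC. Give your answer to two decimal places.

Molecular formula: C13H15NO2.
M = 13×12.011 + 15×1.008 + 1×14.007 + 2×15.999 = 217.27 g/mol.

217.27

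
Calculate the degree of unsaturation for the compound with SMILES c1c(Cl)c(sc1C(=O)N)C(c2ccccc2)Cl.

Molecular formula from the SMILES: C12H9Cl2NOS.
DoU = (2C + 2 + N − H − X)/2 = (2·12 + 2 + 1 − 9 − 2)/2 = 16/2 = 8.
(Structurally: 2 ring(s) + 6 π bond(s) = 8.)

8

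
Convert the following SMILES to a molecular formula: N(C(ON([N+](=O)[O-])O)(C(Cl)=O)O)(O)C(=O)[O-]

C3H3ClN3O9-

Heavy atoms from the SMILES: 3 C, 1 Cl, 3 N, 9 O.
Implicit hydrogens by atom environment:
  4 × O: no H
  3 × C: no H
  3 × O: 1 H each → 3
  2 × N: no H
  2 × O (charge -1): no H
  1 × Cl: no H
  1 × N (charge +1): no H
  Total hydrogens = 3.
Net charge -1.
Molecular formula: C3H3ClN3O9-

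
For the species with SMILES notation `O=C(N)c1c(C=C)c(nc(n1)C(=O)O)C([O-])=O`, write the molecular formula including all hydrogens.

Heavy atoms from the SMILES: 9 C, 3 N, 5 O.
Implicit hydrogens by atom environment:
  4 × C (aromatic): no H
  3 × C: no H
  3 × O: no H
  2 × N (aromatic): no H
  1 × C: 2 H
  1 × C: 1 H
  1 × N: 2 H
  1 × O: 1 H
  1 × O (charge -1): no H
  Total hydrogens = 6.
Net charge -1.
Molecular formula: C9H6N3O5-

C9H6N3O5-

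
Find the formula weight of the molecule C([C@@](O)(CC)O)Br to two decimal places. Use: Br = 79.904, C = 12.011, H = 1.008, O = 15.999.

169.02

Molecular formula: C4H9BrO2.
M = 1×79.904 + 4×12.011 + 9×1.008 + 2×15.999 = 169.02 g/mol.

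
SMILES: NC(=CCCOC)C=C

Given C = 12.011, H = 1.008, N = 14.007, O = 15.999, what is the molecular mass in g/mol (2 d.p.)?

Molecular formula: C7H13NO.
M = 7×12.011 + 13×1.008 + 1×14.007 + 1×15.999 = 127.19 g/mol.

127.19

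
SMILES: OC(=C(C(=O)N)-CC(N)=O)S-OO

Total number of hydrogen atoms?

8

Hydrogens are implicit in SMILES; fill each atom to its normal valence:
  4 × C: no H
  3 × O: no H
  2 × N: 2 H each → 4
  2 × O: 1 H each → 2
  1 × C: 2 H
  1 × S: no H
  Total hydrogens = 8.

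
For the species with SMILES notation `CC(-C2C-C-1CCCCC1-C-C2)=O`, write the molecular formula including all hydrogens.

Heavy atoms from the SMILES: 12 C, 1 O.
Implicit hydrogens by atom environment:
  7 × C: 2 H each → 14
  3 × C: 1 H each → 3
  1 × C: 3 H
  1 × C: no H
  1 × O: no H
  Total hydrogens = 20.
Molecular formula: C12H20O

C12H20O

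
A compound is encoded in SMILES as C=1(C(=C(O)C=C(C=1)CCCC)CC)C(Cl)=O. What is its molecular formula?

Heavy atoms from the SMILES: 13 C, 1 Cl, 2 O.
Implicit hydrogens by atom environment:
  4 × C: 2 H each → 8
  4 × C (aromatic): no H
  2 × C: 3 H each → 6
  2 × C (aromatic): 1 H each → 2
  1 × C: no H
  1 × Cl: no H
  1 × O: 1 H
  1 × O: no H
  Total hydrogens = 17.
Molecular formula: C13H17ClO2

C13H17ClO2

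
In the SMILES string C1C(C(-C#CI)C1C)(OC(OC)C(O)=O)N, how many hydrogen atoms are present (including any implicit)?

Hydrogens are implicit in SMILES; fill each atom to its normal valence:
  4 × C: no H
  3 × C: 1 H each → 3
  3 × O: no H
  2 × C: 3 H each → 6
  1 × C: 2 H
  1 × I: no H
  1 × N: 2 H
  1 × O: 1 H
  Total hydrogens = 14.

14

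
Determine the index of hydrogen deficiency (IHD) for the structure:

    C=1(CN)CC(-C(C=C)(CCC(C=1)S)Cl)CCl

3

Molecular formula from the SMILES: C12H19Cl2NS.
DoU = (2C + 2 + N − H − X)/2 = (2·12 + 2 + 1 − 19 − 2)/2 = 6/2 = 3.
(Structurally: 1 ring(s) + 2 π bond(s) = 3.)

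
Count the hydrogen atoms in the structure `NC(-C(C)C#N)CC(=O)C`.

12

Hydrogens are implicit in SMILES; fill each atom to its normal valence:
  2 × C: 3 H each → 6
  2 × C: 1 H each → 2
  2 × C: no H
  1 × C: 2 H
  1 × N: 2 H
  1 × N: no H
  1 × O: no H
  Total hydrogens = 12.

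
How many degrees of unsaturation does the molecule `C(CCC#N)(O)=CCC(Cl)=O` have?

Molecular formula from the SMILES: C7H8ClNO2.
DoU = (2C + 2 + N − H − X)/2 = (2·7 + 2 + 1 − 8 − 1)/2 = 8/2 = 4.
(Structurally: 0 ring(s) + 4 π bond(s) = 4.)

4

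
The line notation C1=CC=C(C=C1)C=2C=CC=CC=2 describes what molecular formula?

C12H10

Heavy atoms from the SMILES: 12 C.
Implicit hydrogens by atom environment:
  10 × C (aromatic): 1 H each → 10
  2 × C (aromatic): no H
  Total hydrogens = 10.
Molecular formula: C12H10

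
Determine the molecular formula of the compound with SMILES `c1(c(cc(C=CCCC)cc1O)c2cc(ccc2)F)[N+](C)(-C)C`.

C20H25FNO+

Heavy atoms from the SMILES: 20 C, 1 F, 1 N, 1 O.
Implicit hydrogens by atom environment:
  6 × C (aromatic): 1 H each → 6
  6 × C (aromatic): no H
  4 × C: 3 H each → 12
  2 × C: 2 H each → 4
  2 × C: 1 H each → 2
  1 × F: no H
  1 × N (charge +1): no H
  1 × O: 1 H
  Total hydrogens = 25.
Net charge +1.
Molecular formula: C20H25FNO+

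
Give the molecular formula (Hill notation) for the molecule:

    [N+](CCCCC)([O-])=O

Heavy atoms from the SMILES: 5 C, 1 N, 2 O.
Implicit hydrogens by atom environment:
  4 × C: 2 H each → 8
  1 × C: 3 H
  1 × N (charge +1): no H
  1 × O: no H
  1 × O (charge -1): no H
  Total hydrogens = 11.
Molecular formula: C5H11NO2

C5H11NO2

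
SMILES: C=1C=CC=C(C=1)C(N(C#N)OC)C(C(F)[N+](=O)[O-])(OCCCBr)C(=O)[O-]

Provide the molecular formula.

C15H16BrFN3O6-

Heavy atoms from the SMILES: 1 Br, 15 C, 1 F, 3 N, 6 O.
Implicit hydrogens by atom environment:
  5 × C (aromatic): 1 H each → 5
  4 × O: no H
  3 × C: 2 H each → 6
  3 × C: no H
  2 × C: 1 H each → 2
  2 × N: no H
  2 × O (charge -1): no H
  1 × Br: no H
  1 × C: 3 H
  1 × C (aromatic): no H
  1 × F: no H
  1 × N (charge +1): no H
  Total hydrogens = 16.
Net charge -1.
Molecular formula: C15H16BrFN3O6-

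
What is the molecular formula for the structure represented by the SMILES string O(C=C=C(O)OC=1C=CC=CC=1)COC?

C11H12O4

Heavy atoms from the SMILES: 11 C, 4 O.
Implicit hydrogens by atom environment:
  5 × C (aromatic): 1 H each → 5
  3 × O: no H
  2 × C: no H
  1 × C: 3 H
  1 × C: 2 H
  1 × C: 1 H
  1 × C (aromatic): no H
  1 × O: 1 H
  Total hydrogens = 12.
Molecular formula: C11H12O4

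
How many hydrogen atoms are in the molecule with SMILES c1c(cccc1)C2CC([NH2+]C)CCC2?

Hydrogens are implicit in SMILES; fill each atom to its normal valence:
  5 × C (aromatic): 1 H each → 5
  4 × C: 2 H each → 8
  2 × C: 1 H each → 2
  1 × C: 3 H
  1 × C (aromatic): no H
  1 × N (charge +1): 2 H
  Total hydrogens = 20.

20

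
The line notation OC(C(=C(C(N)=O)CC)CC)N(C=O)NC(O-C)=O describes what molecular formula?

C11H19N3O5

Heavy atoms from the SMILES: 11 C, 3 N, 5 O.
Implicit hydrogens by atom environment:
  4 × C: no H
  4 × O: no H
  3 × C: 3 H each → 9
  2 × C: 2 H each → 4
  2 × C: 1 H each → 2
  1 × N: 2 H
  1 × N: 1 H
  1 × N: no H
  1 × O: 1 H
  Total hydrogens = 19.
Molecular formula: C11H19N3O5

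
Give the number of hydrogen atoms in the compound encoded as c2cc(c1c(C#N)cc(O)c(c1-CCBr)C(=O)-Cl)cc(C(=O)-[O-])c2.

10

Hydrogens are implicit in SMILES; fill each atom to its normal valence:
  7 × C (aromatic): no H
  5 × C (aromatic): 1 H each → 5
  3 × C: no H
  2 × C: 2 H each → 4
  2 × O: no H
  1 × Br: no H
  1 × Cl: no H
  1 × N: no H
  1 × O: 1 H
  1 × O (charge -1): no H
  Total hydrogens = 10.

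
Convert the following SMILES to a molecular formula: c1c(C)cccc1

Heavy atoms from the SMILES: 7 C.
Implicit hydrogens by atom environment:
  5 × C (aromatic): 1 H each → 5
  1 × C: 3 H
  1 × C (aromatic): no H
  Total hydrogens = 8.
Molecular formula: C7H8

C7H8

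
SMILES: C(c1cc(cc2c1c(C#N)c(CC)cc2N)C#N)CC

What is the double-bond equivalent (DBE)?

11

Molecular formula from the SMILES: C17H17N3.
DoU = (2C + 2 + N − H − X)/2 = (2·17 + 2 + 3 − 17 − 0)/2 = 22/2 = 11.
(Structurally: 2 ring(s) + 9 π bond(s) = 11.)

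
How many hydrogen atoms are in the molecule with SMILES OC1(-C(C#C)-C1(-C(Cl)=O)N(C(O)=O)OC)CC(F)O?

Hydrogens are implicit in SMILES; fill each atom to its normal valence:
  5 × C: no H
  3 × C: 1 H each → 3
  3 × O: 1 H each → 3
  3 × O: no H
  1 × C: 3 H
  1 × C: 2 H
  1 × Cl: no H
  1 × F: no H
  1 × N: no H
  Total hydrogens = 11.

11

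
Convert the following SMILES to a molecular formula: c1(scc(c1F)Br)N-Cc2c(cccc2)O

C11H9BrFNOS

Heavy atoms from the SMILES: 1 Br, 11 C, 1 F, 1 N, 1 O, 1 S.
Implicit hydrogens by atom environment:
  5 × C (aromatic): 1 H each → 5
  5 × C (aromatic): no H
  1 × Br: no H
  1 × C: 2 H
  1 × F: no H
  1 × N: 1 H
  1 × O: 1 H
  1 × S (aromatic): no H
  Total hydrogens = 9.
Molecular formula: C11H9BrFNOS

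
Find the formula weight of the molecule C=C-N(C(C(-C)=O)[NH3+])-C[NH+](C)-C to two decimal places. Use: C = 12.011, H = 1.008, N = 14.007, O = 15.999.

173.26

Molecular formula: [C8H19N3O]2+.
M = 8×12.011 + 19×1.008 + 3×14.007 + 1×15.999 = 173.26 g/mol.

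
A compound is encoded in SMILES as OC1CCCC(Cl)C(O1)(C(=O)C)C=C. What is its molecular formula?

C10H15ClO3

Heavy atoms from the SMILES: 10 C, 1 Cl, 3 O.
Implicit hydrogens by atom environment:
  4 × C: 2 H each → 8
  3 × C: 1 H each → 3
  2 × C: no H
  2 × O: no H
  1 × C: 3 H
  1 × Cl: no H
  1 × O: 1 H
  Total hydrogens = 15.
Molecular formula: C10H15ClO3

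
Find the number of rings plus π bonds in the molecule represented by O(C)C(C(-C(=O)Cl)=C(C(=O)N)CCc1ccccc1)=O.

8

Molecular formula from the SMILES: C14H14ClNO4.
DoU = (2C + 2 + N − H − X)/2 = (2·14 + 2 + 1 − 14 − 1)/2 = 16/2 = 8.
(Structurally: 1 ring(s) + 7 π bond(s) = 8.)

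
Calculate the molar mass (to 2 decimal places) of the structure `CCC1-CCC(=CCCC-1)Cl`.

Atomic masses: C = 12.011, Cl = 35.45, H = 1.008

Molecular formula: C10H17Cl.
M = 10×12.011 + 1×35.45 + 17×1.008 = 172.70 g/mol.

172.70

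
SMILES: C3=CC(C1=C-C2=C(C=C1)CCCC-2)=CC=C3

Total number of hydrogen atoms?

Hydrogens are implicit in SMILES; fill each atom to its normal valence:
  8 × C (aromatic): 1 H each → 8
  4 × C: 2 H each → 8
  4 × C (aromatic): no H
  Total hydrogens = 16.

16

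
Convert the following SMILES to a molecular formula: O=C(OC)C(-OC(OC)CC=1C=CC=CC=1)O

Heavy atoms from the SMILES: 12 C, 5 O.
Implicit hydrogens by atom environment:
  5 × C (aromatic): 1 H each → 5
  4 × O: no H
  2 × C: 3 H each → 6
  2 × C: 1 H each → 2
  1 × C: 2 H
  1 × C (aromatic): no H
  1 × C: no H
  1 × O: 1 H
  Total hydrogens = 16.
Molecular formula: C12H16O5

C12H16O5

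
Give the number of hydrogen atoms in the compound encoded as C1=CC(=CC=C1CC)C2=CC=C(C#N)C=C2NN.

15

Hydrogens are implicit in SMILES; fill each atom to its normal valence:
  7 × C (aromatic): 1 H each → 7
  5 × C (aromatic): no H
  1 × C: 3 H
  1 × C: 2 H
  1 × C: no H
  1 × N: 2 H
  1 × N: 1 H
  1 × N: no H
  Total hydrogens = 15.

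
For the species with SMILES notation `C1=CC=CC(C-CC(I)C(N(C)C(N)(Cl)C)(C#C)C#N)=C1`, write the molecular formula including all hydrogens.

Heavy atoms from the SMILES: 16 C, 1 Cl, 1 I, 3 N.
Implicit hydrogens by atom environment:
  5 × C (aromatic): 1 H each → 5
  4 × C: no H
  2 × C: 3 H each → 6
  2 × C: 2 H each → 4
  2 × C: 1 H each → 2
  2 × N: no H
  1 × C (aromatic): no H
  1 × Cl: no H
  1 × I: no H
  1 × N: 2 H
  Total hydrogens = 19.
Molecular formula: C16H19ClIN3

C16H19ClIN3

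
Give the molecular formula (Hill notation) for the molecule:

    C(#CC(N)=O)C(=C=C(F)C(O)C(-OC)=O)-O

Heavy atoms from the SMILES: 9 C, 1 F, 1 N, 5 O.
Implicit hydrogens by atom environment:
  7 × C: no H
  3 × O: no H
  2 × O: 1 H each → 2
  1 × C: 3 H
  1 × C: 1 H
  1 × F: no H
  1 × N: 2 H
  Total hydrogens = 8.
Molecular formula: C9H8FNO5

C9H8FNO5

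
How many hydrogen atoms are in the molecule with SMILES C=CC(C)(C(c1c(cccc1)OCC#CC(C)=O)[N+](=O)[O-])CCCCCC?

29

Hydrogens are implicit in SMILES; fill each atom to its normal valence:
  7 × C: 2 H each → 14
  4 × C (aromatic): 1 H each → 4
  4 × C: no H
  3 × C: 3 H each → 9
  3 × O: no H
  2 × C: 1 H each → 2
  2 × C (aromatic): no H
  1 × N (charge +1): no H
  1 × O (charge -1): no H
  Total hydrogens = 29.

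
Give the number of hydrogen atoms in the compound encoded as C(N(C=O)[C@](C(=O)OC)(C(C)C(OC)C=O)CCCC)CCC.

31

Hydrogens are implicit in SMILES; fill each atom to its normal valence:
  6 × C: 2 H each → 12
  5 × C: 3 H each → 15
  5 × O: no H
  4 × C: 1 H each → 4
  2 × C: no H
  1 × N: no H
  Total hydrogens = 31.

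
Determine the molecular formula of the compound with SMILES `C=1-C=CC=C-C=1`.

C6H6

Heavy atoms from the SMILES: 6 C.
Implicit hydrogens by atom environment:
  6 × C (aromatic): 1 H each → 6
  Total hydrogens = 6.
Molecular formula: C6H6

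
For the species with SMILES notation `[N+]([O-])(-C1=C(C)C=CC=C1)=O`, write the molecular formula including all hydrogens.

Heavy atoms from the SMILES: 7 C, 1 N, 2 O.
Implicit hydrogens by atom environment:
  4 × C (aromatic): 1 H each → 4
  2 × C (aromatic): no H
  1 × C: 3 H
  1 × N (charge +1): no H
  1 × O: no H
  1 × O (charge -1): no H
  Total hydrogens = 7.
Molecular formula: C7H7NO2

C7H7NO2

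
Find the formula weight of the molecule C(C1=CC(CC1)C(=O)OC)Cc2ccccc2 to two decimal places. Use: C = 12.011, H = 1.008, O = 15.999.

Molecular formula: C15H18O2.
M = 15×12.011 + 18×1.008 + 2×15.999 = 230.31 g/mol.

230.31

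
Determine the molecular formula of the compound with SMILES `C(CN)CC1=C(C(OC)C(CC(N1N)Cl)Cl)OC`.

Heavy atoms from the SMILES: 11 C, 2 Cl, 3 N, 2 O.
Implicit hydrogens by atom environment:
  4 × C: 2 H each → 8
  3 × C: 1 H each → 3
  2 × C: 3 H each → 6
  2 × C: no H
  2 × Cl: no H
  2 × N: 2 H each → 4
  2 × O: no H
  1 × N: no H
  Total hydrogens = 21.
Molecular formula: C11H21Cl2N3O2

C11H21Cl2N3O2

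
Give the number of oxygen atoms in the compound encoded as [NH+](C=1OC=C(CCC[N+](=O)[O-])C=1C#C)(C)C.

The symbol for oxygen appears 3 times in the SMILES.

3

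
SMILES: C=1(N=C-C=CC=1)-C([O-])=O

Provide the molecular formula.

Heavy atoms from the SMILES: 6 C, 1 N, 2 O.
Implicit hydrogens by atom environment:
  4 × C (aromatic): 1 H each → 4
  1 × C (aromatic): no H
  1 × C: no H
  1 × N (aromatic): no H
  1 × O: no H
  1 × O (charge -1): no H
  Total hydrogens = 4.
Net charge -1.
Molecular formula: C6H4NO2-

C6H4NO2-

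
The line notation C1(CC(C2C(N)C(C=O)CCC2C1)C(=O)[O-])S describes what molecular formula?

Heavy atoms from the SMILES: 12 C, 1 N, 3 O, 1 S.
Implicit hydrogens by atom environment:
  7 × C: 1 H each → 7
  4 × C: 2 H each → 8
  2 × O: no H
  1 × C: no H
  1 × N: 2 H
  1 × O (charge -1): no H
  1 × S: 1 H
  Total hydrogens = 18.
Net charge -1.
Molecular formula: C12H18NO3S-

C12H18NO3S-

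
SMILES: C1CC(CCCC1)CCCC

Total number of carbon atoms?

The symbol for carbon appears 11 times in the SMILES.

11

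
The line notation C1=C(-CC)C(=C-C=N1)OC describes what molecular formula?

C8H11NO

Heavy atoms from the SMILES: 8 C, 1 N, 1 O.
Implicit hydrogens by atom environment:
  3 × C (aromatic): 1 H each → 3
  2 × C: 3 H each → 6
  2 × C (aromatic): no H
  1 × C: 2 H
  1 × N (aromatic): no H
  1 × O: no H
  Total hydrogens = 11.
Molecular formula: C8H11NO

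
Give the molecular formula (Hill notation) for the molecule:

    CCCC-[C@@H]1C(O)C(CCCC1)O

C11H22O2

Heavy atoms from the SMILES: 11 C, 2 O.
Implicit hydrogens by atom environment:
  7 × C: 2 H each → 14
  3 × C: 1 H each → 3
  2 × O: 1 H each → 2
  1 × C: 3 H
  Total hydrogens = 22.
Molecular formula: C11H22O2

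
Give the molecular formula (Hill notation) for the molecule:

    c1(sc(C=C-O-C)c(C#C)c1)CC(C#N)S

C12H11NOS2

Heavy atoms from the SMILES: 12 C, 1 N, 1 O, 2 S.
Implicit hydrogens by atom environment:
  4 × C: 1 H each → 4
  3 × C (aromatic): no H
  2 × C: no H
  1 × C: 3 H
  1 × C: 2 H
  1 × C (aromatic): 1 H
  1 × N: no H
  1 × O: no H
  1 × S: 1 H
  1 × S (aromatic): no H
  Total hydrogens = 11.
Molecular formula: C12H11NOS2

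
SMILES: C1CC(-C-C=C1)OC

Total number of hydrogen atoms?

12

Hydrogens are implicit in SMILES; fill each atom to its normal valence:
  3 × C: 2 H each → 6
  3 × C: 1 H each → 3
  1 × C: 3 H
  1 × O: no H
  Total hydrogens = 12.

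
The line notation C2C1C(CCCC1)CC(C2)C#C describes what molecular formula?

Heavy atoms from the SMILES: 12 C.
Implicit hydrogens by atom environment:
  7 × C: 2 H each → 14
  4 × C: 1 H each → 4
  1 × C: no H
  Total hydrogens = 18.
Molecular formula: C12H18

C12H18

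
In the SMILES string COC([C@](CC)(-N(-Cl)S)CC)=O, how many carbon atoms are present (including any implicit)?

The symbol for carbon appears 7 times in the SMILES. (Cl is a single chlorine, not C + l.)

7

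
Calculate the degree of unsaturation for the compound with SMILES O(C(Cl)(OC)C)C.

Molecular formula from the SMILES: C4H9ClO2.
DoU = (2C + 2 + N − H − X)/2 = (2·4 + 2 + 0 − 9 − 1)/2 = 0/2 = 0.
(Structurally: 0 ring(s) + 0 π bond(s) = 0.)

0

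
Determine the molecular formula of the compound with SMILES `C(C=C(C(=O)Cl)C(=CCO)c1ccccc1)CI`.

C14H14ClIO2

Heavy atoms from the SMILES: 14 C, 1 Cl, 1 I, 2 O.
Implicit hydrogens by atom environment:
  5 × C (aromatic): 1 H each → 5
  3 × C: 2 H each → 6
  3 × C: no H
  2 × C: 1 H each → 2
  1 × C (aromatic): no H
  1 × Cl: no H
  1 × I: no H
  1 × O: 1 H
  1 × O: no H
  Total hydrogens = 14.
Molecular formula: C14H14ClIO2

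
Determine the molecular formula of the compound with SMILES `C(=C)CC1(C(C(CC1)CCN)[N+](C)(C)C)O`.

C13H27N2O+

Heavy atoms from the SMILES: 13 C, 2 N, 1 O.
Implicit hydrogens by atom environment:
  6 × C: 2 H each → 12
  3 × C: 3 H each → 9
  3 × C: 1 H each → 3
  1 × C: no H
  1 × N: 2 H
  1 × N (charge +1): no H
  1 × O: 1 H
  Total hydrogens = 27.
Net charge +1.
Molecular formula: C13H27N2O+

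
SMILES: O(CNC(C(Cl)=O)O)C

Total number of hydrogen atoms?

8

Hydrogens are implicit in SMILES; fill each atom to its normal valence:
  2 × O: no H
  1 × C: 3 H
  1 × C: 2 H
  1 × C: 1 H
  1 × C: no H
  1 × Cl: no H
  1 × N: 1 H
  1 × O: 1 H
  Total hydrogens = 8.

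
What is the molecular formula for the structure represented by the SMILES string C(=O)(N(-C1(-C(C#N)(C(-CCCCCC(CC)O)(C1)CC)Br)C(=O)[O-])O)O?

Heavy atoms from the SMILES: 1 Br, 17 C, 2 N, 6 O.
Implicit hydrogens by atom environment:
  8 × C: 2 H each → 16
  6 × C: no H
  3 × O: 1 H each → 3
  2 × C: 3 H each → 6
  2 × N: no H
  2 × O: no H
  1 × Br: no H
  1 × C: 1 H
  1 × O (charge -1): no H
  Total hydrogens = 26.
Net charge -1.
Molecular formula: C17H26BrN2O6-

C17H26BrN2O6-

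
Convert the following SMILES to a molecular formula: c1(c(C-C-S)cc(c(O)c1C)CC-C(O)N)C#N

Heavy atoms from the SMILES: 13 C, 2 N, 2 O, 1 S.
Implicit hydrogens by atom environment:
  5 × C (aromatic): no H
  4 × C: 2 H each → 8
  2 × O: 1 H each → 2
  1 × C: 3 H
  1 × C (aromatic): 1 H
  1 × C: 1 H
  1 × C: no H
  1 × N: 2 H
  1 × N: no H
  1 × S: 1 H
  Total hydrogens = 18.
Molecular formula: C13H18N2O2S

C13H18N2O2S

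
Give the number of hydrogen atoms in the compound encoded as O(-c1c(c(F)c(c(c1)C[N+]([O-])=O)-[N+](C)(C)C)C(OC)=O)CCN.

Hydrogens are implicit in SMILES; fill each atom to its normal valence:
  5 × C (aromatic): no H
  4 × C: 3 H each → 12
  4 × O: no H
  3 × C: 2 H each → 6
  2 × N (charge +1): no H
  1 × C (aromatic): 1 H
  1 × C: no H
  1 × F: no H
  1 × N: 2 H
  1 × O (charge -1): no H
  Total hydrogens = 21.

21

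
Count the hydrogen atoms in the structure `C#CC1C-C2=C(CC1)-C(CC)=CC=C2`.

Hydrogens are implicit in SMILES; fill each atom to its normal valence:
  4 × C: 2 H each → 8
  3 × C (aromatic): 1 H each → 3
  3 × C (aromatic): no H
  2 × C: 1 H each → 2
  1 × C: 3 H
  1 × C: no H
  Total hydrogens = 16.

16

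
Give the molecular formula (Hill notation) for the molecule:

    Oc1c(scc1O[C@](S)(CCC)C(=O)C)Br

Heavy atoms from the SMILES: 1 Br, 10 C, 3 O, 2 S.
Implicit hydrogens by atom environment:
  3 × C (aromatic): no H
  2 × C: 3 H each → 6
  2 × C: 2 H each → 4
  2 × C: no H
  2 × O: no H
  1 × Br: no H
  1 × C (aromatic): 1 H
  1 × O: 1 H
  1 × S: 1 H
  1 × S (aromatic): no H
  Total hydrogens = 13.
Molecular formula: C10H13BrO3S2

C10H13BrO3S2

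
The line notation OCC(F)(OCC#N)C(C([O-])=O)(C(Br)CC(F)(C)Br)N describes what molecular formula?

Heavy atoms from the SMILES: 2 Br, 10 C, 2 F, 2 N, 4 O.
Implicit hydrogens by atom environment:
  5 × C: no H
  3 × C: 2 H each → 6
  2 × Br: no H
  2 × F: no H
  2 × O: no H
  1 × C: 3 H
  1 × C: 1 H
  1 × N: 2 H
  1 × N: no H
  1 × O: 1 H
  1 × O (charge -1): no H
  Total hydrogens = 13.
Net charge -1.
Molecular formula: C10H13Br2F2N2O4-

C10H13Br2F2N2O4-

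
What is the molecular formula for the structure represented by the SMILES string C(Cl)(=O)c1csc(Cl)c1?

C5H2Cl2OS

Heavy atoms from the SMILES: 5 C, 2 Cl, 1 O, 1 S.
Implicit hydrogens by atom environment:
  2 × C (aromatic): 1 H each → 2
  2 × C (aromatic): no H
  2 × Cl: no H
  1 × C: no H
  1 × O: no H
  1 × S (aromatic): no H
  Total hydrogens = 2.
Molecular formula: C5H2Cl2OS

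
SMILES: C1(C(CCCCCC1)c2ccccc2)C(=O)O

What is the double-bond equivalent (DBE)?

Molecular formula from the SMILES: C15H20O2.
DoU = (2C + 2 + N − H − X)/2 = (2·15 + 2 + 0 − 20 − 0)/2 = 12/2 = 6.
(Structurally: 2 ring(s) + 4 π bond(s) = 6.)

6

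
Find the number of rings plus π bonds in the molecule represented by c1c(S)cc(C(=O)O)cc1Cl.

5

Molecular formula from the SMILES: C7H5ClO2S.
DoU = (2C + 2 + N − H − X)/2 = (2·7 + 2 + 0 − 5 − 1)/2 = 10/2 = 5.
(Structurally: 1 ring(s) + 4 π bond(s) = 5.)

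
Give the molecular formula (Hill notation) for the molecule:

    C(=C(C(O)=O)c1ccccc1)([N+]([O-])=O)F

Heavy atoms from the SMILES: 9 C, 1 F, 1 N, 4 O.
Implicit hydrogens by atom environment:
  5 × C (aromatic): 1 H each → 5
  3 × C: no H
  2 × O: no H
  1 × C (aromatic): no H
  1 × F: no H
  1 × N (charge +1): no H
  1 × O: 1 H
  1 × O (charge -1): no H
  Total hydrogens = 6.
Molecular formula: C9H6FNO4

C9H6FNO4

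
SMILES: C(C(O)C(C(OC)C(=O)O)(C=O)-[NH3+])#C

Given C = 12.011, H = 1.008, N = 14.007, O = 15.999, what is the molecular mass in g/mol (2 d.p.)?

Molecular formula: C8H12NO5+.
M = 8×12.011 + 12×1.008 + 1×14.007 + 5×15.999 = 202.19 g/mol.

202.19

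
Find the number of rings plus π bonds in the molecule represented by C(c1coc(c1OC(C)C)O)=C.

4

Molecular formula from the SMILES: C9H12O3.
DoU = (2C + 2 + N − H − X)/2 = (2·9 + 2 + 0 − 12 − 0)/2 = 8/2 = 4.
(Structurally: 1 ring(s) + 3 π bond(s) = 4.)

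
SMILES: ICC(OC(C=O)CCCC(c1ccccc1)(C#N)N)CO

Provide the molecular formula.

Heavy atoms from the SMILES: 16 C, 1 I, 2 N, 3 O.
Implicit hydrogens by atom environment:
  5 × C: 2 H each → 10
  5 × C (aromatic): 1 H each → 5
  3 × C: 1 H each → 3
  2 × C: no H
  2 × O: no H
  1 × C (aromatic): no H
  1 × I: no H
  1 × N: 2 H
  1 × N: no H
  1 × O: 1 H
  Total hydrogens = 21.
Molecular formula: C16H21IN2O3

C16H21IN2O3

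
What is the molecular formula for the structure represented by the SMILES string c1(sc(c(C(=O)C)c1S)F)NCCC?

C9H12FNOS2

Heavy atoms from the SMILES: 9 C, 1 F, 1 N, 1 O, 2 S.
Implicit hydrogens by atom environment:
  4 × C (aromatic): no H
  2 × C: 3 H each → 6
  2 × C: 2 H each → 4
  1 × C: no H
  1 × F: no H
  1 × N: 1 H
  1 × O: no H
  1 × S: 1 H
  1 × S (aromatic): no H
  Total hydrogens = 12.
Molecular formula: C9H12FNOS2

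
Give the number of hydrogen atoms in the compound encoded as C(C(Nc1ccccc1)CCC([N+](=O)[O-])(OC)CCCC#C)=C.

24

Hydrogens are implicit in SMILES; fill each atom to its normal valence:
  6 × C: 2 H each → 12
  5 × C (aromatic): 1 H each → 5
  3 × C: 1 H each → 3
  2 × C: no H
  2 × O: no H
  1 × C: 3 H
  1 × C (aromatic): no H
  1 × N: 1 H
  1 × N (charge +1): no H
  1 × O (charge -1): no H
  Total hydrogens = 24.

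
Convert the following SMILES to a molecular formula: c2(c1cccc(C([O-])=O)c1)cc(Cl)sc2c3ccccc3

Heavy atoms from the SMILES: 17 C, 1 Cl, 2 O, 1 S.
Implicit hydrogens by atom environment:
  10 × C (aromatic): 1 H each → 10
  6 × C (aromatic): no H
  1 × C: no H
  1 × Cl: no H
  1 × O: no H
  1 × O (charge -1): no H
  1 × S (aromatic): no H
  Total hydrogens = 10.
Net charge -1.
Molecular formula: C17H10ClO2S-

C17H10ClO2S-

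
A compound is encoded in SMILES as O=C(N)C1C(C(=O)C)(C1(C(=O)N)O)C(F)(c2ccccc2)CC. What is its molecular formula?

C16H19FN2O4

Heavy atoms from the SMILES: 16 C, 1 F, 2 N, 4 O.
Implicit hydrogens by atom environment:
  6 × C: no H
  5 × C (aromatic): 1 H each → 5
  3 × O: no H
  2 × C: 3 H each → 6
  2 × N: 2 H each → 4
  1 × C: 2 H
  1 × C: 1 H
  1 × C (aromatic): no H
  1 × F: no H
  1 × O: 1 H
  Total hydrogens = 19.
Molecular formula: C16H19FN2O4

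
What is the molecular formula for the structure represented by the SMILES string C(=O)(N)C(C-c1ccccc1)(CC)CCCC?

Heavy atoms from the SMILES: 15 C, 1 N, 1 O.
Implicit hydrogens by atom environment:
  5 × C: 2 H each → 10
  5 × C (aromatic): 1 H each → 5
  2 × C: 3 H each → 6
  2 × C: no H
  1 × C (aromatic): no H
  1 × N: 2 H
  1 × O: no H
  Total hydrogens = 23.
Molecular formula: C15H23NO

C15H23NO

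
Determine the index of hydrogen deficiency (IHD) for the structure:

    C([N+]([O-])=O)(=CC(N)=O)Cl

Molecular formula from the SMILES: C3H3ClN2O3.
DoU = (2C + 2 + N − H − X)/2 = (2·3 + 2 + 2 − 3 − 1)/2 = 6/2 = 3.
(Structurally: 0 ring(s) + 3 π bond(s) = 3.)

3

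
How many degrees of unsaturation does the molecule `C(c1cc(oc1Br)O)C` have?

3

Molecular formula from the SMILES: C6H7BrO2.
DoU = (2C + 2 + N − H − X)/2 = (2·6 + 2 + 0 − 7 − 1)/2 = 6/2 = 3.
(Structurally: 1 ring(s) + 2 π bond(s) = 3.)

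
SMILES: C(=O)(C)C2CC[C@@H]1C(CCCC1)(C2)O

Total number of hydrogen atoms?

20

Hydrogens are implicit in SMILES; fill each atom to its normal valence:
  7 × C: 2 H each → 14
  2 × C: 1 H each → 2
  2 × C: no H
  1 × C: 3 H
  1 × O: 1 H
  1 × O: no H
  Total hydrogens = 20.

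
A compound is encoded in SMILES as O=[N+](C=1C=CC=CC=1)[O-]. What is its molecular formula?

C6H5NO2

Heavy atoms from the SMILES: 6 C, 1 N, 2 O.
Implicit hydrogens by atom environment:
  5 × C (aromatic): 1 H each → 5
  1 × C (aromatic): no H
  1 × N (charge +1): no H
  1 × O: no H
  1 × O (charge -1): no H
  Total hydrogens = 5.
Molecular formula: C6H5NO2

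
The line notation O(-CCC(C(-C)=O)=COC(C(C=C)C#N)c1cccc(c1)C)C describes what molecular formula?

Heavy atoms from the SMILES: 19 C, 1 N, 3 O.
Implicit hydrogens by atom environment:
  4 × C: 1 H each → 4
  4 × C (aromatic): 1 H each → 4
  3 × C: 3 H each → 9
  3 × C: 2 H each → 6
  3 × C: no H
  3 × O: no H
  2 × C (aromatic): no H
  1 × N: no H
  Total hydrogens = 23.
Molecular formula: C19H23NO3

C19H23NO3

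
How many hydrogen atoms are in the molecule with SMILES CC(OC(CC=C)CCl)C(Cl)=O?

Hydrogens are implicit in SMILES; fill each atom to its normal valence:
  3 × C: 2 H each → 6
  3 × C: 1 H each → 3
  2 × Cl: no H
  2 × O: no H
  1 × C: 3 H
  1 × C: no H
  Total hydrogens = 12.

12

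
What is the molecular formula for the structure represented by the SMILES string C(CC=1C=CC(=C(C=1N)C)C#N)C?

Heavy atoms from the SMILES: 11 C, 2 N.
Implicit hydrogens by atom environment:
  4 × C (aromatic): no H
  2 × C: 3 H each → 6
  2 × C: 2 H each → 4
  2 × C (aromatic): 1 H each → 2
  1 × C: no H
  1 × N: 2 H
  1 × N: no H
  Total hydrogens = 14.
Molecular formula: C11H14N2

C11H14N2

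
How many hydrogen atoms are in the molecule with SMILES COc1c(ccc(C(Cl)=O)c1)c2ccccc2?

11

Hydrogens are implicit in SMILES; fill each atom to its normal valence:
  8 × C (aromatic): 1 H each → 8
  4 × C (aromatic): no H
  2 × O: no H
  1 × C: 3 H
  1 × C: no H
  1 × Cl: no H
  Total hydrogens = 11.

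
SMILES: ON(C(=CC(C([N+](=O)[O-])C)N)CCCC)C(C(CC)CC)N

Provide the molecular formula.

Heavy atoms from the SMILES: 15 C, 4 N, 3 O.
Implicit hydrogens by atom environment:
  5 × C: 2 H each → 10
  5 × C: 1 H each → 5
  4 × C: 3 H each → 12
  2 × N: 2 H each → 4
  1 × C: no H
  1 × N: no H
  1 × N (charge +1): no H
  1 × O: 1 H
  1 × O: no H
  1 × O (charge -1): no H
  Total hydrogens = 32.
Molecular formula: C15H32N4O3

C15H32N4O3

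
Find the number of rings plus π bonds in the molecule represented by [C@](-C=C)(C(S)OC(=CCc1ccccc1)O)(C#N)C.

8

Molecular formula from the SMILES: C15H17NO2S.
DoU = (2C + 2 + N − H − X)/2 = (2·15 + 2 + 1 − 17 − 0)/2 = 16/2 = 8.
(Structurally: 1 ring(s) + 7 π bond(s) = 8.)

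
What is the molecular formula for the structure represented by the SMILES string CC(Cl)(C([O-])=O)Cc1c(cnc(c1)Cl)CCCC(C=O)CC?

Heavy atoms from the SMILES: 16 C, 2 Cl, 1 N, 3 O.
Implicit hydrogens by atom environment:
  5 × C: 2 H each → 10
  3 × C (aromatic): no H
  2 × C: 3 H each → 6
  2 × C (aromatic): 1 H each → 2
  2 × C: 1 H each → 2
  2 × C: no H
  2 × Cl: no H
  2 × O: no H
  1 × N (aromatic): no H
  1 × O (charge -1): no H
  Total hydrogens = 20.
Net charge -1.
Molecular formula: C16H20Cl2NO3-

C16H20Cl2NO3-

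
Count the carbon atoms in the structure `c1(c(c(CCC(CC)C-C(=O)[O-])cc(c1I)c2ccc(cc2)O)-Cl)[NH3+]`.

The symbol for carbon appears 19 times in the SMILES. Lowercase c denotes aromatic carbon and counts toward C.

19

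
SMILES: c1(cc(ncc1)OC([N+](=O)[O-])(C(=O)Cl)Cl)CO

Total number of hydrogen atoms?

6

Hydrogens are implicit in SMILES; fill each atom to its normal valence:
  3 × C (aromatic): 1 H each → 3
  3 × O: no H
  2 × C (aromatic): no H
  2 × C: no H
  2 × Cl: no H
  1 × C: 2 H
  1 × N (aromatic): no H
  1 × N (charge +1): no H
  1 × O: 1 H
  1 × O (charge -1): no H
  Total hydrogens = 6.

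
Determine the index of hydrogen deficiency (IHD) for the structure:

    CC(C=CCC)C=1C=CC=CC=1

Molecular formula from the SMILES: C12H16.
DoU = (2C + 2 + N − H − X)/2 = (2·12 + 2 + 0 − 16 − 0)/2 = 10/2 = 5.
(Structurally: 1 ring(s) + 4 π bond(s) = 5.)

5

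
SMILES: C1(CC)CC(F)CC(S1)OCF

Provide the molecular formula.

C8H14F2OS

Heavy atoms from the SMILES: 8 C, 2 F, 1 O, 1 S.
Implicit hydrogens by atom environment:
  4 × C: 2 H each → 8
  3 × C: 1 H each → 3
  2 × F: no H
  1 × C: 3 H
  1 × O: no H
  1 × S: no H
  Total hydrogens = 14.
Molecular formula: C8H14F2OS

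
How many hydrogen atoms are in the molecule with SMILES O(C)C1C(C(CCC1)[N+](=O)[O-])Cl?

Hydrogens are implicit in SMILES; fill each atom to its normal valence:
  3 × C: 2 H each → 6
  3 × C: 1 H each → 3
  2 × O: no H
  1 × C: 3 H
  1 × Cl: no H
  1 × N (charge +1): no H
  1 × O (charge -1): no H
  Total hydrogens = 12.

12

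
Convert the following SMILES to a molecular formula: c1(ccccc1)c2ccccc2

C12H10

Heavy atoms from the SMILES: 12 C.
Implicit hydrogens by atom environment:
  10 × C (aromatic): 1 H each → 10
  2 × C (aromatic): no H
  Total hydrogens = 10.
Molecular formula: C12H10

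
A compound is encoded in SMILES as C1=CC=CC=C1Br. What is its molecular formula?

Heavy atoms from the SMILES: 1 Br, 6 C.
Implicit hydrogens by atom environment:
  5 × C (aromatic): 1 H each → 5
  1 × Br: no H
  1 × C (aromatic): no H
  Total hydrogens = 5.
Molecular formula: C6H5Br

C6H5Br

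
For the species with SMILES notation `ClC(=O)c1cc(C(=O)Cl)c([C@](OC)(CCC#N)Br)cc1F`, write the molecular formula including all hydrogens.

C13H9BrCl2FNO3

Heavy atoms from the SMILES: 1 Br, 13 C, 2 Cl, 1 F, 1 N, 3 O.
Implicit hydrogens by atom environment:
  4 × C (aromatic): no H
  4 × C: no H
  3 × O: no H
  2 × C: 2 H each → 4
  2 × C (aromatic): 1 H each → 2
  2 × Cl: no H
  1 × Br: no H
  1 × C: 3 H
  1 × F: no H
  1 × N: no H
  Total hydrogens = 9.
Molecular formula: C13H9BrCl2FNO3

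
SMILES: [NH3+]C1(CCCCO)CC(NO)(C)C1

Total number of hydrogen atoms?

Hydrogens are implicit in SMILES; fill each atom to its normal valence:
  6 × C: 2 H each → 12
  2 × C: no H
  2 × O: 1 H each → 2
  1 × C: 3 H
  1 × N (charge +1): 3 H
  1 × N: 1 H
  Total hydrogens = 21.

21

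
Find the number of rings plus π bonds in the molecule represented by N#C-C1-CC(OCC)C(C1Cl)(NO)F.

Molecular formula from the SMILES: C8H12ClFN2O2.
DoU = (2C + 2 + N − H − X)/2 = (2·8 + 2 + 2 − 12 − 2)/2 = 6/2 = 3.
(Structurally: 1 ring(s) + 2 π bond(s) = 3.)

3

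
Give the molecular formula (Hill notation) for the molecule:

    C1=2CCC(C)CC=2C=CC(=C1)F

C11H13F

Heavy atoms from the SMILES: 11 C, 1 F.
Implicit hydrogens by atom environment:
  3 × C: 2 H each → 6
  3 × C (aromatic): 1 H each → 3
  3 × C (aromatic): no H
  1 × C: 3 H
  1 × C: 1 H
  1 × F: no H
  Total hydrogens = 13.
Molecular formula: C11H13F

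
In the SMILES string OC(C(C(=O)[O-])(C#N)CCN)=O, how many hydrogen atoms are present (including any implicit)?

Hydrogens are implicit in SMILES; fill each atom to its normal valence:
  4 × C: no H
  2 × C: 2 H each → 4
  2 × O: no H
  1 × N: 2 H
  1 × N: no H
  1 × O: 1 H
  1 × O (charge -1): no H
  Total hydrogens = 7.

7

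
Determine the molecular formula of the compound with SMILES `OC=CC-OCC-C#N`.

C6H9NO2

Heavy atoms from the SMILES: 6 C, 1 N, 2 O.
Implicit hydrogens by atom environment:
  3 × C: 2 H each → 6
  2 × C: 1 H each → 2
  1 × C: no H
  1 × N: no H
  1 × O: 1 H
  1 × O: no H
  Total hydrogens = 9.
Molecular formula: C6H9NO2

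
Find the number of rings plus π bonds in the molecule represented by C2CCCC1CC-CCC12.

Molecular formula from the SMILES: C10H18.
DoU = (2C + 2 + N − H − X)/2 = (2·10 + 2 + 0 − 18 − 0)/2 = 4/2 = 2.
(Structurally: 2 ring(s) + 0 π bond(s) = 2.)

2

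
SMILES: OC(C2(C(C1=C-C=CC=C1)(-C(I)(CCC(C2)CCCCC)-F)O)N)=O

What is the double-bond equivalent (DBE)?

6

Molecular formula from the SMILES: C19H27FINO3.
DoU = (2C + 2 + N − H − X)/2 = (2·19 + 2 + 1 − 27 − 2)/2 = 12/2 = 6.
(Structurally: 2 ring(s) + 4 π bond(s) = 6.)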